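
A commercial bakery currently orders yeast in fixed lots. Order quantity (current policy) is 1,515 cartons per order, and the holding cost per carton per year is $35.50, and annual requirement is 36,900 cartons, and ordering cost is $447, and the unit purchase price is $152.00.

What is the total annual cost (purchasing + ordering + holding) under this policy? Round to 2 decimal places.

$5,646,578.58

Orders/yr = 36,900/1,515 = 24.356; ordering cost = 24.356 × $447 = $10,887.33
Average inventory = 1,515/2 = 757.5; holding cost = 757.5 × $35.5 = $26,891.25
Purchase cost = D·C = 36,900 × 152 = $5,608,800.00
Total = $10,887.33 + $26,891.25 + $5,608,800.00 = $5,646,578.58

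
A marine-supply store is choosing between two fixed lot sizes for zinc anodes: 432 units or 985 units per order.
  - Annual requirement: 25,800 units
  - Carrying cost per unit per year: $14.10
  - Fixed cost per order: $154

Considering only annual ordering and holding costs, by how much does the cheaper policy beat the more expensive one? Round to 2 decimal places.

$1,264.87

For each Q, cost = (D/Q)·S + (Q/2)·H.
TC(432) = (25,800/432)×154 + (432/2)×14.1 = $12,242.82
TC(985) = (25,800/985)×154 + (985/2)×14.1 = $10,977.96
|ΔTC| = |$12,242.82 − $10,977.96| = $1,264.87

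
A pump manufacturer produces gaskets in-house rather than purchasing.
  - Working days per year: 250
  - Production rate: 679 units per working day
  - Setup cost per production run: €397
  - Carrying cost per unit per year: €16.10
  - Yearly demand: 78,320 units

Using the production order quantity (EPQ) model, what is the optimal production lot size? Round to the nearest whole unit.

2,678 units

d = 78,320/250 = 313.2800 units/day;  effective holding cost H(1 − d/p) = 16.1·(1 − 313.2800/679) = 8.67171
Q* = √(2DS / H_eff) = √(2·78,320·397 / 8.67171) ≈ 2,677.90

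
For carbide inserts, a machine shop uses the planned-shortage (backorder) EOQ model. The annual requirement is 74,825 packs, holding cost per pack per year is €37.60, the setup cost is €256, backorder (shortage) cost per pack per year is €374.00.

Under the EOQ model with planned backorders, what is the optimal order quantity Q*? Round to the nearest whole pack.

1,059 packs

Basic EOQ = √(2·74,825·256/37.6) = 1,009.403
Backorder adjustment √((H+b)/b) = √((37.6+374)/374) = 1.0491
Q* = 1,009.403 × 1.0491 ≈ 1,058.93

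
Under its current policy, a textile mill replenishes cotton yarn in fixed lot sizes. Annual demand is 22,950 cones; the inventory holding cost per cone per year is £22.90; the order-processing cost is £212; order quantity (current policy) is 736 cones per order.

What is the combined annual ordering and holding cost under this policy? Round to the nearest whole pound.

Ordering: D/Q × S = 22,950/736 × £212 = £6,610.60
Holding:  Q/2 × H = 736/2 × £22.9 = £8,427.20
Total = £6,610.60 + £8,427.20 = £15,037.80

£15,038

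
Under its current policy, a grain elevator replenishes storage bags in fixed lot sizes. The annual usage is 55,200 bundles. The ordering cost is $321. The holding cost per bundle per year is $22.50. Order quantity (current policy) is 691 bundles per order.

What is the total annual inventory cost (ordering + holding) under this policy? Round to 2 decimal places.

Annual ordering cost = (D/Q)·S = (55,200/691) × 321 = $25,642.84
Annual holding cost  = (Q/2)·H = (691/2) × 22.5 = $7,773.75
Total = $25,642.84 + $7,773.75 = $33,416.59

$33,416.59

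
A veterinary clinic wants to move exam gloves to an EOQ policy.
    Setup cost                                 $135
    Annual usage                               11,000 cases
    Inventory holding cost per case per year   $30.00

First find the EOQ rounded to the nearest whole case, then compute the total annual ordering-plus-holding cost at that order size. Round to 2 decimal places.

Optimal lot size Q* = (2 × 11,000 × $135 / $30)^½ ≈ 314.64 → Q = 315 cases
Ordering: D/Q × S = 11,000/315 × $135 = $4,714.29
Holding:  Q/2 × H = 315/2 × $30 = $4,725.00
Total = $4,714.29 + $4,725.00 = $9,439.29

$9,439.29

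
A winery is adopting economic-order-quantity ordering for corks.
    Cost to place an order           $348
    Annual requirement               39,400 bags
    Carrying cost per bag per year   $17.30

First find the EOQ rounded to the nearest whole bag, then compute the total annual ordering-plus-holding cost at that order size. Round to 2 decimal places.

$21,780.90

Q* = √(2·D·S / H) = √(2·39,400·348 / 17.3) = √1,585,109.8 ≈ 1,259.01 → Q = 1,259 bags
Annual ordering cost = (D/Q)·S = (39,400/1,259) × 348 = $10,890.55
Annual holding cost  = (Q/2)·H = (1,259/2) × 17.3 = $10,890.35
Total = $10,890.55 + $10,890.35 = $21,780.90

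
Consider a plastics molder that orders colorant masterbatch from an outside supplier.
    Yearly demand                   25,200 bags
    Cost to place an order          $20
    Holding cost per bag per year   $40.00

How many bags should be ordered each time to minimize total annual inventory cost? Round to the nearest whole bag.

2DS/H = 2·25,200·20/40 = 25,200.00
EOQ = √25,200.00 ≈ 158.75

159 bags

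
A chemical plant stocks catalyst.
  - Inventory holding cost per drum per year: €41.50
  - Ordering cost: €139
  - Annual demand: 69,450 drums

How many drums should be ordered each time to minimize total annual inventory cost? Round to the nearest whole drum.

682 drums

EOQ = √(2DS/H) = √(2 × 69,450 × 139 / 41.5)
    = √(465,231.33) ≈ 682.08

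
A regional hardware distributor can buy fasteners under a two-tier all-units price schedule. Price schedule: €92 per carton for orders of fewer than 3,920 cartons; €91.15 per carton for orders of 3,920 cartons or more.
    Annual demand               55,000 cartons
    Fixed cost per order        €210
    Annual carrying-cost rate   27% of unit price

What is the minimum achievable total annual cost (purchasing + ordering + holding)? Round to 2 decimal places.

H₁ = 27%×€92 = €24.8400;  H₂ = 27%×€91.15 = €24.6105
EOQ₁ = √(2×55,000×210/24.8400) = 964.34  (< 3,920, feasible at tier 1)
EOQ₂ = √(2×55,000×210/24.6105) = 968.83  (< 3,920 → use Q = 3,920 at tier-2 price)
TC(tier 1 (EOQ₁), Q≈964.3) = €5,083,954.21
TC(tier 2, Q≈3,920.0) = €5,064,433.01
Minimum at tier 2: €5,064,433.01

€5,064,433.01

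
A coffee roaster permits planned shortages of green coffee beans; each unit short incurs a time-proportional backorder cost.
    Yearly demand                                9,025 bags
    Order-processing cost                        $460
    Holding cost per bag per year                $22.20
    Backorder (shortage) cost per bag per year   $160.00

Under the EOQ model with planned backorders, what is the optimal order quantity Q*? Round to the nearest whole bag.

Q* = √(2DS/H) · √((H + b)/b)
   = √(2 × 9,025 × 460 / 22.2) · √((22.2 + 160) / 160)
   = 611.563 × 1.0671 ≈ 652.61

653 bags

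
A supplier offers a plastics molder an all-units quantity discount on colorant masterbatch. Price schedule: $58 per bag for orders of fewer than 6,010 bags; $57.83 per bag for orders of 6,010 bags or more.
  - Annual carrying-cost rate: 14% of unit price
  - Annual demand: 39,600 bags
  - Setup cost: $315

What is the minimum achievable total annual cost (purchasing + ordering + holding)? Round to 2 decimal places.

H₁ = 14%×$58 = $8.1200;  H₂ = 14%×$57.83 = $8.0962
EOQ₁ = √(2×39,600×315/8.1200) = 1,752.83  (< 6,010, feasible at tier 1)
EOQ₂ = √(2×39,600×315/8.0962) = 1,755.40  (< 6,010 → use Q = 6,010 at tier-2 price)
TC(tier 1 (EOQ₁), Q≈1,752.8) = $2,311,032.98
TC(tier 2, Q≈6,010.0) = $2,316,472.62
Minimum at tier 1 (EOQ₁): $2,311,032.98

$2,311,032.98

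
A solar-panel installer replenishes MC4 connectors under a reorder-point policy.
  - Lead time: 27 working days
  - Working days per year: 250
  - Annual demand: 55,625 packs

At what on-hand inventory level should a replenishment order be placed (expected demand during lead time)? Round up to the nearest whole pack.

Daily demand d = 55,625 / 250 = 222.500 packs/day
Demand during lead time = 222.500 × 27 = 6,007.50
Reorder point = 6,007.50 → round up

6,008 packs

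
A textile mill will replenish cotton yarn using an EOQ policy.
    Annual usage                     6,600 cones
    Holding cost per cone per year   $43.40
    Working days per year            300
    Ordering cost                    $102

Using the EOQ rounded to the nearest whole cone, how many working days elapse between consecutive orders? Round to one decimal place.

8.0 days

EOQ = √(2DS/H) = √(2 × 6,600 × 102 / 43.4)
    = √(31,023.04) ≈ 176.13 → Q = 176 cones
Cycle time = (working days × Q)/D = (300 × 176) / 6,600 = 8.000 days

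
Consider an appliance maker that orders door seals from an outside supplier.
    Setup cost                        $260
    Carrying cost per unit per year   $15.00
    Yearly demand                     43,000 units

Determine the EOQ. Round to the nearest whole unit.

EOQ = √(2DS/H) = √(2 × 43,000 × 260 / 15)
    = √(1,490,666.67) ≈ 1,220.93

1,221 units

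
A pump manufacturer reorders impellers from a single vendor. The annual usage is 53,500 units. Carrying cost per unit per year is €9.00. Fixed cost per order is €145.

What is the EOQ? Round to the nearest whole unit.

1,313 units

EOQ = √(2DS/H) = √(2 × 53,500 × 145 / 9)
    = √(1,723,888.89) ≈ 1,312.97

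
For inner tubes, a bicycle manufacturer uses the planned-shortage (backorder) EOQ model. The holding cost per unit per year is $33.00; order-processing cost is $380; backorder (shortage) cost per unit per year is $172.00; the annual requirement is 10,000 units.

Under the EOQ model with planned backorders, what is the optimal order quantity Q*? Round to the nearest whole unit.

Q* = √(2DS/H) · √((H + b)/b)
   = √(2 × 10,000 × 380 / 33) · √((33 + 172) / 172)
   = 479.899 × 1.0917 ≈ 523.92

524 units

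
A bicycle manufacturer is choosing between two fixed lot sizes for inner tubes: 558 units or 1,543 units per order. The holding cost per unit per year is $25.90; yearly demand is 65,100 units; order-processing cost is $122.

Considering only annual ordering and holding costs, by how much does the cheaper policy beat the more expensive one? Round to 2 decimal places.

Annual cost at Q: ordering D·S/Q plus holding Q·H/2.
TC(558) = (65,100/558)×122 + (558/2)×25.9 = $21,459.43
TC(1,543) = (65,100/1,543)×122 + (1,543/2)×25.9 = $25,129.10
|ΔTC| = |$21,459.43 − $25,129.10| = $3,669.66

$3,669.66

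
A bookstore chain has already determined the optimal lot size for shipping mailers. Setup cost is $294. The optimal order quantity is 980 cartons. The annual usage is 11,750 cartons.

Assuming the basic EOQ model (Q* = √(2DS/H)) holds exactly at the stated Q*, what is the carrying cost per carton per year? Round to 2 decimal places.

Since Q* = (2DS/H)^½, squaring gives Q*²·H = 2DS.
H = 2DS / Q² = 2 × 11,750 × 294 / 980² = 7.1939

$7.19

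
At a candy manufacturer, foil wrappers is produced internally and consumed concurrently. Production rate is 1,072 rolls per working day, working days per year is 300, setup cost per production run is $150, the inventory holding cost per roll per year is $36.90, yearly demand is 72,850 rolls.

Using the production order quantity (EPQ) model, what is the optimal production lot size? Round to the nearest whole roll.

Daily demand d = 72,850/300 = 242.833; p = 1072; 1 − d/p = 0.77348
EPQ = √(2DS / (H(1 − d/p)))
    = √(2 × 72,850 × 150 / (36.9 × 0.77348)) ≈ 875.06

875 rolls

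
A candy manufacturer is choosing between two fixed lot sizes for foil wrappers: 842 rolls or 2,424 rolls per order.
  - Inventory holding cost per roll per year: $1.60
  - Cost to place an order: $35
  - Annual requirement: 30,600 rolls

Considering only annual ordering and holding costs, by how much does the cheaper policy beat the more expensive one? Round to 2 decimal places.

Annual cost at Q: ordering D·S/Q plus holding Q·H/2.
TC(842) = (30,600/842)×35 + (842/2)×1.6 = $1,945.57
TC(2,424) = (30,600/2,424)×35 + (2,424/2)×1.6 = $2,381.03
Cheaper: Q = 842.  Difference = $435.46

$435.46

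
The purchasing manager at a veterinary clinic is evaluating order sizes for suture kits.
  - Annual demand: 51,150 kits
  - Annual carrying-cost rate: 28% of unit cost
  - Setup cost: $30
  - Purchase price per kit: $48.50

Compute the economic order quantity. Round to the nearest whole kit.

475 kits

Carrying cost H = $48.5 × 28% = $13.5800/kit/yr
2DS/H = 2·51,150·30/13.58 = 225,994.11
EOQ = √225,994.11 ≈ 475.39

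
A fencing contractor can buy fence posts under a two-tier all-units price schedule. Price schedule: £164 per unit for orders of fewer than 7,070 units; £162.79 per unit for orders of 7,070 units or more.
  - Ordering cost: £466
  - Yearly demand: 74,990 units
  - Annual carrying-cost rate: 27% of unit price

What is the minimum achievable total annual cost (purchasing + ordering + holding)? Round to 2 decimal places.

£12,353,990.56

H₁ = 27%×£164 = £44.2800;  H₂ = 27%×£162.79 = £43.9533
EOQ₁ = √(2×74,990×466/44.2800) = 1,256.34  (< 7,070, feasible at tier 1)
EOQ₂ = √(2×74,990×466/43.9533) = 1,261.00  (< 7,070 → use Q = 7,070 at tier-2 price)
TC(tier 1 (EOQ₁), Q≈1,256.3) = £12,353,990.56
TC(tier 2, Q≈7,070.0) = £12,367,939.78
Minimum at tier 1 (EOQ₁): £12,353,990.56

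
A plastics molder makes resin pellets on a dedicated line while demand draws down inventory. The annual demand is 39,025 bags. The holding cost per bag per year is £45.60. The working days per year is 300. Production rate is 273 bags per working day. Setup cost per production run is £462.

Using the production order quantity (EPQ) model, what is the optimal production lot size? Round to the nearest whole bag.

1,229 bags

d = 39,025/300 = 130.0833 bags/day;  effective holding cost H(1 − d/p) = 45.6·(1 − 130.0833/273) = 23.87179
Q* = √(2DS / H_eff) = √(2·39,025·462 / 23.87179) ≈ 1,229.04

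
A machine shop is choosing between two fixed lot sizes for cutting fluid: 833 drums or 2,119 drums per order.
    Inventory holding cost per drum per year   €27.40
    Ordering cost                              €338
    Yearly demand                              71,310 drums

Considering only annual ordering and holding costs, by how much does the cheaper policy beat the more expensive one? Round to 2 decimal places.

€57.89

Annual cost at Q: ordering D·S/Q plus holding Q·H/2.
TC(833) = (71,310/833)×338 + (833/2)×27.4 = €40,347.01
TC(2,119) = (71,310/2,119)×338 + (2,119/2)×27.4 = €40,404.90
Lots of 833 are cheaper by €57.89.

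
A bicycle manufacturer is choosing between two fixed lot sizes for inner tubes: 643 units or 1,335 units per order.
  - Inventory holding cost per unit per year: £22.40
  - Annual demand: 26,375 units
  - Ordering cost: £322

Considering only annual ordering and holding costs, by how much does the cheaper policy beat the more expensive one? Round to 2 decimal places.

£904.00

Annual cost at Q: ordering D·S/Q plus holding Q·H/2.
TC(643) = (26,375/643)×322 + (643/2)×22.4 = £20,409.61
TC(1,335) = (26,375/1,335)×322 + (1,335/2)×22.4 = £21,313.61
Cheaper: Q = 643.  Difference = £904.00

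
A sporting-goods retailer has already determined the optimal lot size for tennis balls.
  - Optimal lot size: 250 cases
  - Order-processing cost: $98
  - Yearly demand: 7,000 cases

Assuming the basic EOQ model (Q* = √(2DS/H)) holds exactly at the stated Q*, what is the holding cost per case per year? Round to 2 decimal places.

From Q* = √(2DS/H) ⇒ Q*² = 2DS/H.
H = 2DS / Q² = 2 × 7,000 × 98 / 250² = 21.9520

$21.95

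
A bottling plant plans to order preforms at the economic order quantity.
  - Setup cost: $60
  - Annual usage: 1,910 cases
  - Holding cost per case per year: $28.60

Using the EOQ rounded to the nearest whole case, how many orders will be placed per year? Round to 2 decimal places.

21.22 orders per year

Q* = √(2·D·S / H) = √(2·1,910·60 / 28.6) = √8,014.0 ≈ 89.52 → Q = 90
N = D/Q = 1,910/90 ≈ 21.222 orders/yr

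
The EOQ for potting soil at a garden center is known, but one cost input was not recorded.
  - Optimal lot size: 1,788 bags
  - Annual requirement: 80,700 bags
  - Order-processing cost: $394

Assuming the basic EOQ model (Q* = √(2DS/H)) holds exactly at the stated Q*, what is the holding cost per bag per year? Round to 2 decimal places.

$19.89

EOQ relation: Q² = 2DS/H, so rearrange for the unknown.
H = 2DS / Q² = 2 × 80,700 × 394 / 1,788² = 19.8914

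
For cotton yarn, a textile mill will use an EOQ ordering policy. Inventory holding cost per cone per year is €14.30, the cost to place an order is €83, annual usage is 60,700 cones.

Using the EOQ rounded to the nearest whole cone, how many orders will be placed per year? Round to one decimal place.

Optimal lot size Q* = (2 × 60,700 × €83 / €14.3)^½ ≈ 839.42 → Q = 839
N = D/Q = 60,700/839 ≈ 72.348 orders/yr

72.3 orders per year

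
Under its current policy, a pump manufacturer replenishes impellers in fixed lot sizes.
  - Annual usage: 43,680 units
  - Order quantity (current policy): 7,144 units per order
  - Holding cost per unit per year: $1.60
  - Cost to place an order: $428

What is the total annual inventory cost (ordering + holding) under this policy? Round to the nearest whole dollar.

$8,332

Ordering: D/Q × S = 43,680/7,144 × $428 = $2,616.89
Holding:  Q/2 × H = 7,144/2 × $1.6 = $5,715.20
Total = $2,616.89 + $5,715.20 = $8,332.09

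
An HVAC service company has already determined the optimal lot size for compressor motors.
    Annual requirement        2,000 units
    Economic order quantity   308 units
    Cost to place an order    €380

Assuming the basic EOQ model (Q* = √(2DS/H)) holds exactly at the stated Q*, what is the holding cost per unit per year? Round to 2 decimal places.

From Q* = √(2DS/H) ⇒ Q*² = 2DS/H.
H = 2DS / Q² = 2 × 2,000 × 380 / 308² = 16.0229

€16.02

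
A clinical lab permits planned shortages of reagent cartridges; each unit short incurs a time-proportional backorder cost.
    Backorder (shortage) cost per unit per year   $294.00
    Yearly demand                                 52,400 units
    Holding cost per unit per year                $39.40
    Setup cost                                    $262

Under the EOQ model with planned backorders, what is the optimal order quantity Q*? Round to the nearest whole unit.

889 units

Q* = √(2DS/H) · √((H + b)/b)
   = √(2 × 52,400 × 262 / 39.4) · √((39.4 + 294) / 294)
   = 834.801 × 1.0649 ≈ 888.98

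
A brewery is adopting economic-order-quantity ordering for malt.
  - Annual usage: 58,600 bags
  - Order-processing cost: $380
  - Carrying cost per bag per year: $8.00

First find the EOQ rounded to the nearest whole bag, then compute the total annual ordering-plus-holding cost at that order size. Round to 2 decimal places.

$18,875.59

Q* = √(2·D·S / H) = √(2·58,600·380 / 8) = √5,567,000.0 ≈ 2,359.45 → Q = 2,359 bags
Orders/yr = 58,600/2,359 = 24.841; ordering cost = 24.841 × $380 = $9,439.59
Average inventory = 2,359/2 = 1179.5; holding cost = 1179.5 × $8 = $9,436.00
Total = $9,439.59 + $9,436.00 = $18,875.59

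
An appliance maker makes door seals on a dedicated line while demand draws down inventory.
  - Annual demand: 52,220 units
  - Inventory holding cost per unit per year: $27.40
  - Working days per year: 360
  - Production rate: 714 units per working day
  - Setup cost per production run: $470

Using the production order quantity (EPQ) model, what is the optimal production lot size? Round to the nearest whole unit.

Daily demand d = 52,220/360 = 145.056; p = 714; 1 − d/p = 0.79684
EPQ = √(2DS / (H(1 − d/p)))
    = √(2 × 52,220 × 470 / (27.4 × 0.79684)) ≈ 1,499.41

1,499 units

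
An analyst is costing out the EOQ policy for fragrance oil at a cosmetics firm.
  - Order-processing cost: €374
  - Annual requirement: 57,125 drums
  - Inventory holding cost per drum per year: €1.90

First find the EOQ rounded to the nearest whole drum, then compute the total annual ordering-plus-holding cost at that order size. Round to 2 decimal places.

€9,010.33

2DS/H = 2·57,125·374/1.9 = 22,489,210.53
EOQ = √22,489,210.53 ≈ 4,742.28 → Q = 4,742 drums
Annual ordering cost = (D/Q)·S = (57,125/4,742) × 374 = €4,505.43
Annual holding cost  = (Q/2)·H = (4,742/2) × 1.9 = €4,504.90
Total = €4,505.43 + €4,504.90 = €9,010.33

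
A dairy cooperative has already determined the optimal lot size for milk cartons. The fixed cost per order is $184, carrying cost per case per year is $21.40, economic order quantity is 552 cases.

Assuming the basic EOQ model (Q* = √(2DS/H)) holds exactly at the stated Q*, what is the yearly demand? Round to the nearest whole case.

17,719 cases per year

EOQ relation: Q² = 2DS/H, so rearrange for the unknown.
D = Q²H / (2S) = 552² × 21.4 / (2 × 184) = 17,719.20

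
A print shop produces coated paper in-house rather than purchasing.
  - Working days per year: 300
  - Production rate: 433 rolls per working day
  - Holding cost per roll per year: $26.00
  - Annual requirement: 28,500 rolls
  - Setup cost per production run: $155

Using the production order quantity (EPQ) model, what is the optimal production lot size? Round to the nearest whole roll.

Daily demand d = 28,500/300 = 95.000; p = 433; 1 − d/p = 0.78060
EPQ = √(2DS / (H(1 − d/p)))
    = √(2 × 28,500 × 155 / (26 × 0.78060)) ≈ 659.78

660 rolls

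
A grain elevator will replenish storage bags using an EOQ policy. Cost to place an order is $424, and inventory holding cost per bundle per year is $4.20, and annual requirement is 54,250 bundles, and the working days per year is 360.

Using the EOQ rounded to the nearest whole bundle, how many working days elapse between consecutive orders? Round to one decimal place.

EOQ = √(2DS/H) = √(2 × 54,250 × 424 / 4.2)
    = √(10,953,333.33) ≈ 3,309.58 → Q = 3,310 bundles
Cycle time = (working days × Q)/D = (360 × 3,310) / 54,250 = 21.965 days

22.0 days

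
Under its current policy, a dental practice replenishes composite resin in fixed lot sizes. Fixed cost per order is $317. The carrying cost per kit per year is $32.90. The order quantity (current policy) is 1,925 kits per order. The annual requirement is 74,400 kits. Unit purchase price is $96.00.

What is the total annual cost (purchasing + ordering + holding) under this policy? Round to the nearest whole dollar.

Orders/yr = 74,400/1,925 = 38.649; ordering cost = 38.649 × $317 = $12,251.84
Average inventory = 1,925/2 = 962.5; holding cost = 962.5 × $32.9 = $31,666.25
Purchase cost = D·C = 74,400 × 96 = $7,142,400.00
Total = $12,251.84 + $31,666.25 + $7,142,400.00 = $7,186,318.09

$7,186,318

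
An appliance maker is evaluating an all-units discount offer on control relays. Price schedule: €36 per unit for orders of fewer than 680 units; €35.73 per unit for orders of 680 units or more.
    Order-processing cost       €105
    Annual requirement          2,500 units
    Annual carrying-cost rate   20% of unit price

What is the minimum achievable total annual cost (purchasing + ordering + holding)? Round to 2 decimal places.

H₁ = 20%×€36 = €7.2000;  H₂ = 20%×€35.73 = €7.1460
EOQ₁ = √(2×2,500×105/7.2000) = 270.03  (< 680, feasible at tier 1)
EOQ₂ = √(2×2,500×105/7.1460) = 271.05  (< 680 → use Q = 680 at tier-2 price)
TC(tier 1 (EOQ₁), Q≈270.0) = €91,944.22
TC(tier 2, Q≈680.0) = €92,140.67
Minimum at tier 1 (EOQ₁): €91,944.22

€91,944.22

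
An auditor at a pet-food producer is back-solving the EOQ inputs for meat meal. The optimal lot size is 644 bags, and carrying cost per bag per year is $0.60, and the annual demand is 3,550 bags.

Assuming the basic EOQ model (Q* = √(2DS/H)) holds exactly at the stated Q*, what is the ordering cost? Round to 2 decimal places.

$35.05

EOQ relation: Q² = 2DS/H, so rearrange for the unknown.
S = Q²H / (2D) = 644² × 0.6 / (2 × 3,550) = 35.0481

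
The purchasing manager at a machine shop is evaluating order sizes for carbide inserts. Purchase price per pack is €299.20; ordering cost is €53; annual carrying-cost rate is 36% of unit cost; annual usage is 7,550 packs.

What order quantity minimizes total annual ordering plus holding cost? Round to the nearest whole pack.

Carrying cost H = €299.2 × 36% = €107.7120/pack/yr
2DS/H = 2·7,550·53/107.712 = 7,430.00
EOQ = √7,430.00 ≈ 86.20

86 packs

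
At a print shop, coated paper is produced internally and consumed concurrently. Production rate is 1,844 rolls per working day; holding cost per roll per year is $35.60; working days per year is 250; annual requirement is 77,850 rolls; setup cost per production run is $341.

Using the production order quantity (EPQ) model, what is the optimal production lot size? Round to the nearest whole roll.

1,340 rolls

d = 77,850/250 = 311.4000 rolls/day;  effective holding cost H(1 − d/p) = 35.6·(1 − 311.4000/1844) = 29.58816
Q* = √(2DS / H_eff) = √(2·77,850·341 / 29.58816) ≈ 1,339.56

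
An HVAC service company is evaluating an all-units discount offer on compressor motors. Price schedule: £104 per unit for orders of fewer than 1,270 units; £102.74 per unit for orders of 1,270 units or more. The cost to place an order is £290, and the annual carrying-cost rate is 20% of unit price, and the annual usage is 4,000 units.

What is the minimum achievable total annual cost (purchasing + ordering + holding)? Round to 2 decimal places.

£422,946.65

H₁ = 20%×£104 = £20.8000;  H₂ = 20%×£102.74 = £20.5480
EOQ₁ = √(2×4,000×290/20.8000) = 333.97  (< 1,270, feasible at tier 1)
EOQ₂ = √(2×4,000×290/20.5480) = 336.02  (< 1,270 → use Q = 1,270 at tier-2 price)
TC(tier 1 (EOQ₁), Q≈334.0) = £422,946.65
TC(tier 2, Q≈1,270.0) = £424,921.37
Minimum at tier 1 (EOQ₁): £422,946.65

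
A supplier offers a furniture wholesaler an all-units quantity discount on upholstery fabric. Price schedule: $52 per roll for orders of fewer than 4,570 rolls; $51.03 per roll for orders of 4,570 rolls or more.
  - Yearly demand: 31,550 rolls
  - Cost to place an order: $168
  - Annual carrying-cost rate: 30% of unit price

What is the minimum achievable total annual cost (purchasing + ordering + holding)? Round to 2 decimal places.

H₁ = 30%×$52 = $15.6000;  H₂ = 30%×$51.03 = $15.3090
EOQ₁ = √(2×31,550×168/15.6000) = 824.34  (< 4,570, feasible at tier 1)
EOQ₂ = √(2×31,550×168/15.3090) = 832.14  (< 4,570 → use Q = 4,570 at tier-2 price)
TC(tier 1 (EOQ₁), Q≈824.3) = $1,653,459.72
TC(tier 2, Q≈4,570.0) = $1,646,137.39
Minimum at tier 2: $1,646,137.39

$1,646,137.39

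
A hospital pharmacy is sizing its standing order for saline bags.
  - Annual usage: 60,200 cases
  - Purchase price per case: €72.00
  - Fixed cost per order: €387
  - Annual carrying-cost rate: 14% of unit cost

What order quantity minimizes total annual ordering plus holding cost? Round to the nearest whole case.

Carrying cost H = €72 × 14% = €10.0800/case/yr
2DS/H = 2·60,200·387/10.08 = 4,622,500.00
EOQ = √4,622,500.00 ≈ 2,150.00

2,150 cases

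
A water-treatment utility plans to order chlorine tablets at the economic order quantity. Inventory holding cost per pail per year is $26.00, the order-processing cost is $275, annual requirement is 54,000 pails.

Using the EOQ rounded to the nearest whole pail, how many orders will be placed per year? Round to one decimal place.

EOQ = √(2DS/H) = √(2 × 54,000 × 275 / 26)
    = √(1,142,307.69) ≈ 1,068.79 → Q = 1,069
Orders per year = D/Q = 54,000 / 1,069 = 50.514

50.5 orders per year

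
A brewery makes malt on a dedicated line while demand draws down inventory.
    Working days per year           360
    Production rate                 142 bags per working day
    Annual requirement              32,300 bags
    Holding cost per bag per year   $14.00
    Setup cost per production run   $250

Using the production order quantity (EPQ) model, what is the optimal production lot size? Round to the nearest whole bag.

d = 32,300/360 = 89.7222 bags/day;  effective holding cost H(1 − d/p) = 14·(1 − 89.7222/142) = 5.15415
Q* = √(2DS / H_eff) = √(2·32,300·250 / 5.15415) ≈ 1,770.14

1,770 bags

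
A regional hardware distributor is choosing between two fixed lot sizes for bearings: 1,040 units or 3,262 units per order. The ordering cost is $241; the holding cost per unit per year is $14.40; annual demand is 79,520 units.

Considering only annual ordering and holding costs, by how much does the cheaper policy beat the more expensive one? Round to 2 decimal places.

TC(Q) = (D/Q)S + (Q/2)H
TC(1,040) = (79,520/1,040)×241 + (1,040/2)×14.4 = $25,915.23
TC(3,262) = (79,520/3,262)×241 + (3,262/2)×14.4 = $29,361.42
Lots of 1,040 are cheaper by $3,446.19.

$3,446.19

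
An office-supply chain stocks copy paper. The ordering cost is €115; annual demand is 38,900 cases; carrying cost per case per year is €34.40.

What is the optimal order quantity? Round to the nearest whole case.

510 cases

Optimal lot size Q* = (2 × 38,900 × €115 / €34.4)^½ ≈ 509.99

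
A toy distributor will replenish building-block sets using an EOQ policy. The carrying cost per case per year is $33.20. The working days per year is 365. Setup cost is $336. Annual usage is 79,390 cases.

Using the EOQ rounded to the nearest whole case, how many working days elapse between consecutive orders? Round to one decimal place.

5.8 days

Q* = √(2·D·S / H) = √(2·79,390·336 / 33.2) = √1,606,930.1 ≈ 1,267.65 → Q = 1,268 cases
Days between orders = 365 / (D/Q) = 365 / 62.610 ≈ 5.830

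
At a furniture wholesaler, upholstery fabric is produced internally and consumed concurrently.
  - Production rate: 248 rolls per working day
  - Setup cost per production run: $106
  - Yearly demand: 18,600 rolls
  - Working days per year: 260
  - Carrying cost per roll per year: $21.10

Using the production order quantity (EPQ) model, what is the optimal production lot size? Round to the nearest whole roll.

Daily demand d = 18,600/260 = 71.538; p = 248; 1 − d/p = 0.71154
EPQ = √(2DS / (H(1 − d/p)))
    = √(2 × 18,600 × 106 / (21.1 × 0.71154)) ≈ 512.49

512 rolls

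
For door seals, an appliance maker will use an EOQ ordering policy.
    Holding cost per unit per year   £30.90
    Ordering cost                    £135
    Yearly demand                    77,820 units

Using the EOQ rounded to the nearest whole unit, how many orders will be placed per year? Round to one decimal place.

Optimal lot size Q* = (2 × 77,820 × £135 / £30.9)^½ ≈ 824.61 → Q = 825
N = D/Q = 77,820/825 ≈ 94.327 orders/yr

94.3 orders per year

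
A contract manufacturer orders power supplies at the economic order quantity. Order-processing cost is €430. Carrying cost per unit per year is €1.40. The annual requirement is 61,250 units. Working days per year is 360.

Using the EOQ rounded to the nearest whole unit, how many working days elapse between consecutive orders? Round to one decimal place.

36.1 days

Optimal lot size Q* = (2 × 61,250 × €430 / €1.4)^½ ≈ 6,133.92 → Q = 6,134 units
Cycle time = (working days × Q)/D = (360 × 6,134) / 61,250 = 36.053 days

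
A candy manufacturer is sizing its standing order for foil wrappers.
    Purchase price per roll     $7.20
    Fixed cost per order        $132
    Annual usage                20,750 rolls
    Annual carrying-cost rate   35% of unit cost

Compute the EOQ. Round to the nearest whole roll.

H = i·C = 0.35 × $7.2 = $2.5200 per roll-year
Optimal lot size Q* = (2 × 20,750 × $132 / $2.52)^½ ≈ 1,474.38

1,474 rolls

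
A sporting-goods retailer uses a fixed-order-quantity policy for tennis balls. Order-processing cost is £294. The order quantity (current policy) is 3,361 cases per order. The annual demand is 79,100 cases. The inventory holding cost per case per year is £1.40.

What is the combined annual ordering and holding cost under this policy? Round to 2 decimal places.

Orders/yr = 79,100/3,361 = 23.535; ordering cost = 23.535 × £294 = £6,919.19
Average inventory = 3,361/2 = 1680.5; holding cost = 1680.5 × £1.4 = £2,352.70
Total = £6,919.19 + £2,352.70 = £9,271.89

£9,271.89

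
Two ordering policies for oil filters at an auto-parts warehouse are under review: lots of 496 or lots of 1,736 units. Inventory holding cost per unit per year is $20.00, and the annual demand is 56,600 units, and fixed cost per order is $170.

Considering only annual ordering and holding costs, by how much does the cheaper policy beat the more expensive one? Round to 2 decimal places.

For each Q, cost = (D/Q)·S + (Q/2)·H.
TC(496) = (56,600/496)×170 + (496/2)×20 = $24,359.19
TC(1,736) = (56,600/1,736)×170 + (1,736/2)×20 = $22,902.63
|ΔTC| = |$24,359.19 − $22,902.63| = $1,456.57

$1,456.57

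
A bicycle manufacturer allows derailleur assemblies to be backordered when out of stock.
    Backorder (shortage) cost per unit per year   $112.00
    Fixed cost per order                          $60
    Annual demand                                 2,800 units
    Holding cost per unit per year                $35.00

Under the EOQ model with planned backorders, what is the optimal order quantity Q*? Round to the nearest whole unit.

112 units

Basic EOQ = √(2·2,800·60/35) = 97.980
Backorder adjustment √((H+b)/b) = √((35+112)/112) = 1.1456
Q* = 97.980 × 1.1456 ≈ 112.25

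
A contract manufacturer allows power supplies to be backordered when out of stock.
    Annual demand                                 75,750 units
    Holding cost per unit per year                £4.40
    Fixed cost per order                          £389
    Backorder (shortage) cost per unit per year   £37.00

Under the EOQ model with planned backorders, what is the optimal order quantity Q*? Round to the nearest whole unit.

Basic EOQ = √(2·75,750·389/4.4) = 3,659.778
Backorder adjustment √((H+b)/b) = √((4.4+37)/37) = 1.0578
Q* = 3,659.778 × 1.0578 ≈ 3,871.28

3,871 units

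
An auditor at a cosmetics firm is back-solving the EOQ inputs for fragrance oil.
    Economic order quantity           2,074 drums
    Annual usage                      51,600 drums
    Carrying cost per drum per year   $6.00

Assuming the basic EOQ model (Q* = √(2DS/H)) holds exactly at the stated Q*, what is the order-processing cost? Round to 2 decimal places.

EOQ relation: Q² = 2DS/H, so rearrange for the unknown.
S = Q²H / (2D) = 2,074² × 6 / (2 × 51,600) = 250.0858

$250.09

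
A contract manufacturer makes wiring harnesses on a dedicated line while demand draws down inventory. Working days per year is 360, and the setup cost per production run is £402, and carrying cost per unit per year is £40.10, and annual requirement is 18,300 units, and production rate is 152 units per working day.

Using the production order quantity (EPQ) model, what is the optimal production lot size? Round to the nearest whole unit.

742 units

d = 18,300/360 = 50.8333 units/day;  effective holding cost H(1 − d/p) = 40.1·(1 − 50.8333/152) = 26.68936
Q* = √(2DS / H_eff) = √(2·18,300·402 / 26.68936) ≈ 742.48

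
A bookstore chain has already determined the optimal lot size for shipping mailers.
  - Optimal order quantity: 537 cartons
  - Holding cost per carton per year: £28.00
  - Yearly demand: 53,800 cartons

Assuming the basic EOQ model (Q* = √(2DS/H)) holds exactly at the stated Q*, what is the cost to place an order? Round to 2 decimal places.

£75.04

Since Q* = (2DS/H)^½, squaring gives Q*²·H = 2DS.
S = Q²H / (2D) = 537² × 28 / (2 × 53,800) = 75.0403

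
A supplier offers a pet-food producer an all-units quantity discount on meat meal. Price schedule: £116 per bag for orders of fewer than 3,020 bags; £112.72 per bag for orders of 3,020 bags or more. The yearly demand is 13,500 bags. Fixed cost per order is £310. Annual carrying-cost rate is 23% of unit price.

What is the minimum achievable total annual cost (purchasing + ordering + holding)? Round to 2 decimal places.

H₁ = 23%×£116 = £26.6800;  H₂ = 23%×£112.72 = £25.9256
EOQ₁ = √(2×13,500×310/26.6800) = 560.11  (< 3,020, feasible at tier 1)
EOQ₂ = √(2×13,500×310/25.9256) = 568.20  (< 3,020 → use Q = 3,020 at tier-2 price)
TC(tier 1 (EOQ₁), Q≈560.1) = £1,580,943.61
TC(tier 2, Q≈3,020.0) = £1,562,253.42
Minimum at tier 2: £1,562,253.42

£1,562,253.42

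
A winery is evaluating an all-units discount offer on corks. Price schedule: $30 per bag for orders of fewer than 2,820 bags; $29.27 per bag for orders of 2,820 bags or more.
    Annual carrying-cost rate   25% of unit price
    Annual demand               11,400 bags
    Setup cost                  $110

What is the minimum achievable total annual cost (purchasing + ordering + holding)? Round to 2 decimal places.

$344,440.36

H₁ = 25%×$30 = $7.5000;  H₂ = 25%×$29.27 = $7.3175
EOQ₁ = √(2×11,400×110/7.5000) = 578.27  (< 2,820, feasible at tier 1)
EOQ₂ = √(2×11,400×110/7.3175) = 585.44  (< 2,820 → use Q = 2,820 at tier-2 price)
TC(tier 1 (EOQ₁), Q≈578.3) = $346,337.05
TC(tier 2, Q≈2,820.0) = $344,440.36
Minimum at tier 2: $344,440.36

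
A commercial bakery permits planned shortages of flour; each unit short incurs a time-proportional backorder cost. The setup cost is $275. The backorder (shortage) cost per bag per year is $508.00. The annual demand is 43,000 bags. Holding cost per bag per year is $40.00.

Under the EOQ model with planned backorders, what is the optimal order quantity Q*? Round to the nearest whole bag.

799 bags

Basic EOQ = √(2·43,000·275/40) = 768.928
Backorder adjustment √((H+b)/b) = √((40+508)/508) = 1.0386
Q* = 768.928 × 1.0386 ≈ 798.63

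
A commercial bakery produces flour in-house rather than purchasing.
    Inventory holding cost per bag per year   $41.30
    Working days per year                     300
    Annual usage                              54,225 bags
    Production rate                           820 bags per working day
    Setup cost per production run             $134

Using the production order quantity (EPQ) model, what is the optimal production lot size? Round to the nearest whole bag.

Daily demand d = 54,225/300 = 180.750; p = 820; 1 − d/p = 0.77957
EPQ = √(2DS / (H(1 − d/p)))
    = √(2 × 54,225 × 134 / (41.3 × 0.77957)) ≈ 671.84

672 bags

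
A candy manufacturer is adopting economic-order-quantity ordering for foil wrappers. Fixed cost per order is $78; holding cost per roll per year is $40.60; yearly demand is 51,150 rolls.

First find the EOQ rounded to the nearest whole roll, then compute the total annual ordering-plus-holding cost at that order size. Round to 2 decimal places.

Optimal lot size Q* = (2 × 51,150 × $78 / $40.6)^½ ≈ 443.32 → Q = 443 rolls
Ordering: D/Q × S = 51,150/443 × $78 = $9,006.09
Holding:  Q/2 × H = 443/2 × $40.6 = $8,992.90
Total = $9,006.09 + $8,992.90 = $17,998.99

$17,998.99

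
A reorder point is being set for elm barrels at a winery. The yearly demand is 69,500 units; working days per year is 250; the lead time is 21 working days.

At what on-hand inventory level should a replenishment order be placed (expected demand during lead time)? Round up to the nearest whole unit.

Daily demand d = 69,500 / 250 = 278.000 units/day
Demand during lead time = 278.000 × 21 = 5,838.00
Reorder point = 5,838.00 → round up

5,838 units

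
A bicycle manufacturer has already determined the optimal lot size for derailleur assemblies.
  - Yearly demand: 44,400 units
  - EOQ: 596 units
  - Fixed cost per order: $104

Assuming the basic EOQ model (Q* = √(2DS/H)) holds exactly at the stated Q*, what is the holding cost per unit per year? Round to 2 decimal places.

EOQ relation: Q² = 2DS/H, so rearrange for the unknown.
H = 2DS / Q² = 2 × 44,400 × 104 / 596² = 25.9988

$26.00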